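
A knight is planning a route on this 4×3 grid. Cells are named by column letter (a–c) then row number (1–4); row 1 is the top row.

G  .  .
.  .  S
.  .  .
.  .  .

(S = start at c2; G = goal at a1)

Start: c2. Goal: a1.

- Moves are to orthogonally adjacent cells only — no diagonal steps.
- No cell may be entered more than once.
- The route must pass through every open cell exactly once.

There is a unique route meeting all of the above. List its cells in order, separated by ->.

Need to visit all 12 open cells exactly once, starting at c2 and ending at a1.
Cell c4 has only two open neighbours (c3 and b4), so the path must pass straight through it: one of those is the cell it's entered from and the other is where it exits.
Route from c2: up to c1, left to b1, 2× down (reaching b3), right to c3, down to c4, 2× left (reaching a4), 3× up (reaching a1) — 11 moves in all.
Check: all 12 open cells covered.

c2 -> c1 -> b1 -> b2 -> b3 -> c3 -> c4 -> b4 -> a4 -> a3 -> a2 -> a1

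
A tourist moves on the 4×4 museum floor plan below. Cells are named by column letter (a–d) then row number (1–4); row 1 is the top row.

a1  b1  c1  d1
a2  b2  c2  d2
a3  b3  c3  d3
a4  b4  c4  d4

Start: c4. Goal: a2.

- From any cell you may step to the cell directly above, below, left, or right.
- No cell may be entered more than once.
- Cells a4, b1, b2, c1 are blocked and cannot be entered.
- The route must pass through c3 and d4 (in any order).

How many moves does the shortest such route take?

Any route passes through c3 and d4 in some order between c4 and a2. Summing Manhattan distances along each leg and taking the cheapest ordering (c4 → d4 → c3 → a2) gives a lower bound of 1 + 2 + 3 = 6 moves.
A route of 6 moves achieves this: c4 → d4 → d3 → c3 → b3 → a3 → a2.
Since 6 matches the lower bound, it is optimal.

6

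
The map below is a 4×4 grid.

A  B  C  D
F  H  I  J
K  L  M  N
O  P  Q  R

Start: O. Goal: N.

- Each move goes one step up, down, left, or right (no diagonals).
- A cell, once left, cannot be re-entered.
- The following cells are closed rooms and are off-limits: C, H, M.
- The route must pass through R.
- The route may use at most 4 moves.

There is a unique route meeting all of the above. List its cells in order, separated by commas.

Any route must reach R and still end at N within 4 moves, so the order of the required stops is forced.
Route from O: 3× right (reaching R), up to N — 4 moves in all.
Check: all required cells visited; 4 ≤ 4 moves.

O, P, Q, R, N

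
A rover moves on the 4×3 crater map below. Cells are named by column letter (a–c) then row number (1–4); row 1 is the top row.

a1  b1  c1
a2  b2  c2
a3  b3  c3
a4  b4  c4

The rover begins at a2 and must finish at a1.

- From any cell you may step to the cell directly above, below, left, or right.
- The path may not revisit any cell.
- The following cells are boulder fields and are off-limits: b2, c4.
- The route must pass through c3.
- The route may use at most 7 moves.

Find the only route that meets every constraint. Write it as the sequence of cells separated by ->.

Any route must reach c3 and still end at a1 within 7 moves, so the order of the required stops is forced.
Route from a2: down to a3, 2× right (reaching c3), 2× up (reaching c1), 2× left (reaching a1) — 7 moves in all.
Check: all required cells visited; 7 ≤ 7 moves.

a2 -> a3 -> b3 -> c3 -> c2 -> c1 -> b1 -> a1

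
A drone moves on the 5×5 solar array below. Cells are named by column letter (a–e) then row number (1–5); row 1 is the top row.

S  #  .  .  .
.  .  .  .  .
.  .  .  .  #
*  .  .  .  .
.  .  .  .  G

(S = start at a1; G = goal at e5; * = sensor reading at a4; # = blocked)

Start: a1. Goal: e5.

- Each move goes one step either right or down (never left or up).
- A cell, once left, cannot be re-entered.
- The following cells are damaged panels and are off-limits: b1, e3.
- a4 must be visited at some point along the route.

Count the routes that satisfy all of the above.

A right/down-only route from a1 to e5 makes exactly 4 down-moves and 4 right-moves in some order.
With no other constraints that would be C(8,4) = 70 routes.
Split at a4 and multiply the segment counts (each segment already excludes blocked cells): a1→a4: 1; a4→e5: 5; product = 5.
That gives 5 routes.

5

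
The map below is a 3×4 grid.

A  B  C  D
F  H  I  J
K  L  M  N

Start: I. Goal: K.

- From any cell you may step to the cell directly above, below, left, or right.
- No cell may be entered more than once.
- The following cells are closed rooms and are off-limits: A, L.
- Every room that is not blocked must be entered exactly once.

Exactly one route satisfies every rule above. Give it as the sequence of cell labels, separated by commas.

I, M, N, J, D, C, B, H, F, K

Need to visit all 10 open cells exactly once, starting at I and ending at K.
Cell D has only two open neighbours (J and C), so the path must pass straight through it: one of those is the cell it's entered from and the other is where it exits.
Route from I: down to M, right to N, 2× up (reaching D), 2× left (reaching B), down to H, left to F, down to K — 9 moves in all.
Check: all 10 open cells covered.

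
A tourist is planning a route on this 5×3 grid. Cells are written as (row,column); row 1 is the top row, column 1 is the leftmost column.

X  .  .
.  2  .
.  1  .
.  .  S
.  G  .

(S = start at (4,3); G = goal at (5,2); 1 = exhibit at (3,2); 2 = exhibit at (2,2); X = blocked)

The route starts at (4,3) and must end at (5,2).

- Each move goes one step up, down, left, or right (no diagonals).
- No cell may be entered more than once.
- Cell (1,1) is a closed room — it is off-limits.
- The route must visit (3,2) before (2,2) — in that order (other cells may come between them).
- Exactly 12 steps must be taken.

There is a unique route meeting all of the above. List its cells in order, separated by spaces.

The waypoints must appear in the order (3,2), (2,2), with no cell reused.
Route from (4,3): left 1 to (4,2), up 1 to (3,2), right 1 to (3,3), up 2 to (1,3), left 1 to (1,2), down 1 to (2,2), left 1 to (2,1), down 3 to (5,1), right 1 to (5,2) — 12 moves in all.
Check: order respected (1 at step 2, 2 at step 7); 12 moves as required.

(4,3) (4,2) (3,2) (3,3) (2,3) (1,3) (1,2) (2,2) (2,1) (3,1) (4,1) (5,1) (5,2)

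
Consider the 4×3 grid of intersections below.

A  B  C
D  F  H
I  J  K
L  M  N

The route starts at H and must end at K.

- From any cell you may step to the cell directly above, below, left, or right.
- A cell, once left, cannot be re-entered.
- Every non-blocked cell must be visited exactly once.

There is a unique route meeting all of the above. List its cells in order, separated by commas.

H, C, B, A, D, F, J, I, L, M, N, K

Need to visit all 12 open cells exactly once, starting at H and ending at K.
Route from H: up to C, 2× left (reaching A), down to D, right to F, down to J, left to I, down to L, 2× right (reaching N), up to K — 11 moves in all.
Check: all 12 open cells covered.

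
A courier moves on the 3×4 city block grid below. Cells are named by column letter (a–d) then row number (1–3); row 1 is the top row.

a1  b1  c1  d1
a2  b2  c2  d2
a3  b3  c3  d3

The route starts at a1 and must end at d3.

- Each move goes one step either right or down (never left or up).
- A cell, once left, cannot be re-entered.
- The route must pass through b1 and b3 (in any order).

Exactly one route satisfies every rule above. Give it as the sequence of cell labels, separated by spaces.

Moves only go right or down, so the column and row indices never decrease.
Route from a1: right to b1, 2× down (reaching b3), 2× right (reaching d3) — 5 moves in all.
Check: all required cells visited.

a1 b1 b2 b3 c3 d3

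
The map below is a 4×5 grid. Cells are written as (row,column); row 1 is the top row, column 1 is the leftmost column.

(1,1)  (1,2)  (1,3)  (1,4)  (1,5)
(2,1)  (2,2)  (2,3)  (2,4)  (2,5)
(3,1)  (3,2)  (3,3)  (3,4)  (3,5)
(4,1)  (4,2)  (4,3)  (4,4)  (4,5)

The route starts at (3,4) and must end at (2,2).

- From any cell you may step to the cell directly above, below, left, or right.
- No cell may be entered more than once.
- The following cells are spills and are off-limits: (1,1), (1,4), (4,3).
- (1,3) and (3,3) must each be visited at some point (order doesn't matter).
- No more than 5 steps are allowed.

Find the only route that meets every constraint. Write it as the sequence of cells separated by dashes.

The 5-move cap with required stops at (1,3), (3,3) leaves no slack for detours.
Route from (3,4): left to (3,3), 2× up (reaching (1,3)), left to (1,2), down to (2,2) — 5 moves in all.
Check: all required cells visited; 5 ≤ 5 moves.

(3,4) - (3,3) - (2,3) - (1,3) - (1,2) - (2,2)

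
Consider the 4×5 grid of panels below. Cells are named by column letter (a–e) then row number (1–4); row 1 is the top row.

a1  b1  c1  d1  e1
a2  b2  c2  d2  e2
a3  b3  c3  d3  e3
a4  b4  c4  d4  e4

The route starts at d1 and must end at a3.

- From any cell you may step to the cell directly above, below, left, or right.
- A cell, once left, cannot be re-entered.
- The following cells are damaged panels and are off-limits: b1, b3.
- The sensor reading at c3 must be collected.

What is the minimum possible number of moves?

7

Any route passes through c3 somewhere between d1 and a3. Summing Manhattan distances along the two legs (d1 → c3 → a3) gives a lower bound of 3 + 2 = 5 moves.
That bound ignores the blocked cells. Measuring each leg by the fewest moves that actually steer around them (d1→c3: 3; c3→a3: 4) raises the lower bound to 7.
A route of 7 moves exists: d1 → d2 → d3 → c3 → c2 → b2 → a2 → a3.
Since 7 matches that lower bound, it is optimal.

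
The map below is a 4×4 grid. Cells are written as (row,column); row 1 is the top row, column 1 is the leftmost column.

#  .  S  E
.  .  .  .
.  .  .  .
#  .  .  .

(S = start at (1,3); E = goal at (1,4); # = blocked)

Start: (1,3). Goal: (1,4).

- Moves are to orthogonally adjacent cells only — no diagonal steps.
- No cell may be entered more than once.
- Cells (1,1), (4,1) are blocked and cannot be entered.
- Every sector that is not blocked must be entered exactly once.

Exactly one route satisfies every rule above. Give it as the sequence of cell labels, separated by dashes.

(1,3) - (1,2) - (2,2) - (2,1) - (3,1) - (3,2) - (4,2) - (4,3) - (4,4) - (3,4) - (3,3) - (2,3) - (2,4) - (1,4)

Need to visit all 14 open cells exactly once, starting at (1,3) and ending at (1,4).
Cell (1,2) has only two open neighbours ((2,2) and (1,3)), so the path must pass straight through it: one of those is the cell it's entered from and the other is where it exits.
Route from (1,3): left to (1,2), down to (2,2), left to (2,1), down to (3,1), right to (3,2), down to (4,2), 2× right (reaching (4,4)), up to (3,4), left to (3,3), up to (2,3), right to (2,4), up to (1,4) — 13 moves in all.
Check: all 14 open cells covered.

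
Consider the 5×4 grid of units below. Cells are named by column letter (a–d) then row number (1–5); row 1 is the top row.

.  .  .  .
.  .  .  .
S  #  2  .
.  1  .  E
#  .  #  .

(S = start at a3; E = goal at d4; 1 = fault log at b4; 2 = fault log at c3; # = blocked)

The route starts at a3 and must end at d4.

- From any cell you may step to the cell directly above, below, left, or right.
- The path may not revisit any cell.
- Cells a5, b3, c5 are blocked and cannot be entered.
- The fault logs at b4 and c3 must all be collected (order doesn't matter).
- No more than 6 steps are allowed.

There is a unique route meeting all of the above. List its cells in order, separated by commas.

a3, a4, b4, c4, c3, d3, d4

Any route must reach b4 and c3 and still end at d4 within 6 moves, so the order of the required stops is forced.
Route from a3: down 1 to a4, right 2 to c4, up 1 to c3, right 1 to d3, down 1 to d4 — 6 moves in all.
Check: all required cells visited; 6 ≤ 6 moves.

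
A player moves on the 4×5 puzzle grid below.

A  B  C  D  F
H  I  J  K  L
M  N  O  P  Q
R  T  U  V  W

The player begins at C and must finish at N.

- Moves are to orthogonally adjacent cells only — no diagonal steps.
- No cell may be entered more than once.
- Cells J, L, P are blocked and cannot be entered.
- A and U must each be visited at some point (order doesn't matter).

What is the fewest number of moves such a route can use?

Any route passes through A and U in some order between C and N. Summing Manhattan distances along each leg and taking the cheapest ordering (C → A → U → N) gives a lower bound of 2 + 5 + 2 = 9 moves.
A route of 9 moves achieves this: C → B → A → H → M → R → T → U → O → N.
Since 9 matches the lower bound, it is optimal.

9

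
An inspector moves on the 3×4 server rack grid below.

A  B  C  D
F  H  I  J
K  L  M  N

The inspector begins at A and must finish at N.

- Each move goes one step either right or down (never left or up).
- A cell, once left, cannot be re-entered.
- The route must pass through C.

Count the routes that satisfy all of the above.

3

A right/down-only route from A to N makes exactly 2 down-moves and 3 right-moves in some order.
With no other constraints that would be C(5,2) = 10 routes.
Split at C and multiply the segment counts: A→C: 1; C→N: 3; product = 3.
That gives 3 routes.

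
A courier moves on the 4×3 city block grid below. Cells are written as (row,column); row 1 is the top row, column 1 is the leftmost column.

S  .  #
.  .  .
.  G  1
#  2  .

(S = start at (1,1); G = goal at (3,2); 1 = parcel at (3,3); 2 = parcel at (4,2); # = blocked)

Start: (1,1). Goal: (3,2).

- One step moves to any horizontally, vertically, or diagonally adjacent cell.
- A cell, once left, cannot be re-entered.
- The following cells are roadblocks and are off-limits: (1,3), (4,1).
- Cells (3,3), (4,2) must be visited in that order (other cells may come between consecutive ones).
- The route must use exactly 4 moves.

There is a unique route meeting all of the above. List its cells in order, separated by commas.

The waypoints must appear in the order (3,3), (4,2), with no cell reused.
Route from (1,1): down-right 2 to (3,3), down-left 1 to (4,2), up 1 to (3,2) — 4 moves in all.
Check: order respected (1 at step 2, 2 at step 3); 4 moves as required.

(1,1), (2,2), (3,3), (4,2), (3,2)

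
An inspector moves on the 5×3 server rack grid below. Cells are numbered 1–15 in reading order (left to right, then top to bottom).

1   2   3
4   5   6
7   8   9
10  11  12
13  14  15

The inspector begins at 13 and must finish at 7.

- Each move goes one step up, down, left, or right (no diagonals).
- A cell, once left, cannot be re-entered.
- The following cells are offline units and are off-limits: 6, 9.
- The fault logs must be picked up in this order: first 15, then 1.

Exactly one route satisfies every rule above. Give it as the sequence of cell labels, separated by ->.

13 -> 14 -> 15 -> 12 -> 11 -> 8 -> 5 -> 2 -> 1 -> 4 -> 7

The waypoints must appear in the order 15, 1, with no cell reused.
Route from 13: 2× right (reaching 15), up to 12, left to 11, 3× up (reaching 2), left to 1, 2× down (reaching 7) — 10 moves in all.
Check: order respected (15 at step 2, 1 at step 8).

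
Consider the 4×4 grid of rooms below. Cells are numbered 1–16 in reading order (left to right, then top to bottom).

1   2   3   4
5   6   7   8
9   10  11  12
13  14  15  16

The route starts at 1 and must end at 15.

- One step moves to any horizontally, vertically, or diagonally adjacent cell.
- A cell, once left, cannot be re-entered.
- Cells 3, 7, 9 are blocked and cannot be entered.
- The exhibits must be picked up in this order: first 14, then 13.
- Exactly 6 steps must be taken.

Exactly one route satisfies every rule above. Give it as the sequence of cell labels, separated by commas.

The waypoints must appear in the order 14, 13, with no cell reused.
Route from 1: down-right 2 to 11, down-left 1 to 14, left 1 to 13, up-right 1 to 10, down-right 1 to 15 — 6 moves in all.
Check: order respected (14 at step 3, 13 at step 4); 6 moves as required.

1, 6, 11, 14, 13, 10, 15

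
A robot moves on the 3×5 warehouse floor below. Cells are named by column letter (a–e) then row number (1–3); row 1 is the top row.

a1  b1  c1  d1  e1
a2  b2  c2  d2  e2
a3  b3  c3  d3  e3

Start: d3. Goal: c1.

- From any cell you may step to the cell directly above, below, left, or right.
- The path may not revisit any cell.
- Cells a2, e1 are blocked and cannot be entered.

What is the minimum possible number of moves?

The Manhattan distance from d3 to c1 is |3−1| + |4−3| = 3, so at least 3 moves are needed.
A route of 3 moves achieves this: d3 → d2 → d1 → c1.
Since 3 matches the lower bound, it is optimal.

3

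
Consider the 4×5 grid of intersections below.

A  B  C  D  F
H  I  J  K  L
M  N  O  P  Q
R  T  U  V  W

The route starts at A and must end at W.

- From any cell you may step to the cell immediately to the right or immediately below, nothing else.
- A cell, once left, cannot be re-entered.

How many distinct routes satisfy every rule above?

A right/down-only route from A to W makes exactly 3 down-moves and 4 right-moves in some order.
With no other constraints that would be C(7,3) = 35 routes.
That gives 35 routes.

35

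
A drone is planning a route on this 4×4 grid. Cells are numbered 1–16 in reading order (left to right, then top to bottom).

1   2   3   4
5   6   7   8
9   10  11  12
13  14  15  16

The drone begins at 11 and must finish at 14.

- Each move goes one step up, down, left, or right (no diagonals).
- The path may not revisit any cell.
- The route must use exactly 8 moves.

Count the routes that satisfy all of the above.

19

Need simple routes of exactly 8 moves from 11 to 14 (Manhattan distance 2, so 3 moves are spent on a detour and 3 undoing it).
Branch systematically from the start, pruning whenever the remaining move budget drops below the Manhattan distance to 14 or differs from it in parity. Grouping the completions by first move — via 7: 10; via 15: 1; via 10: 2; via 12: 6 — and summing: 10 + 1 + 2 + 6 = 19.
That gives 19 routes.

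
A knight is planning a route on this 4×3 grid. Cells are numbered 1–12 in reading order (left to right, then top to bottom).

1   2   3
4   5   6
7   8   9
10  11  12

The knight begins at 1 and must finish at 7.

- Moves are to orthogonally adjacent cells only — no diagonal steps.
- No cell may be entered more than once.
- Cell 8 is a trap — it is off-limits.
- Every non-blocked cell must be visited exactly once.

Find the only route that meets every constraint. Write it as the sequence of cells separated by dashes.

1 - 4 - 5 - 2 - 3 - 6 - 9 - 12 - 11 - 10 - 7

Need to visit all 11 open cells exactly once, starting at 1 and ending at 7.
Cell 3 has only two open neighbours (6 and 2), so the path must pass straight through it: one of those is the cell it's entered from and the other is where it exits.
Route from 1: down to 4, right to 5, up to 2, right to 3, 3× down (reaching 12), 2× left (reaching 10), up to 7 — 10 moves in all.
Check: all 11 open cells covered.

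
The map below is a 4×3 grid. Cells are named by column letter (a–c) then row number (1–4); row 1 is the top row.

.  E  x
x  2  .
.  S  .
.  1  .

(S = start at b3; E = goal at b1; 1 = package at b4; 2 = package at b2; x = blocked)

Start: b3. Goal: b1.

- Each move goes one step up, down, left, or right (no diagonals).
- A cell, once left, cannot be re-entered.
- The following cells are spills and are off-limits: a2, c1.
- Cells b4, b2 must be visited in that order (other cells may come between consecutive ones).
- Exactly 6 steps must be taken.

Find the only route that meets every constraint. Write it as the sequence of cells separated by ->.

b3 -> b4 -> c4 -> c3 -> c2 -> b2 -> b1

The waypoints must appear in the order b4, b2, with no cell reused.
Route from b3: down to b4, right to c4, 2× up (reaching c2), left to b2, up to b1 — 6 moves in all.
Check: order respected (1 at step 1, 2 at step 5); 6 moves as required.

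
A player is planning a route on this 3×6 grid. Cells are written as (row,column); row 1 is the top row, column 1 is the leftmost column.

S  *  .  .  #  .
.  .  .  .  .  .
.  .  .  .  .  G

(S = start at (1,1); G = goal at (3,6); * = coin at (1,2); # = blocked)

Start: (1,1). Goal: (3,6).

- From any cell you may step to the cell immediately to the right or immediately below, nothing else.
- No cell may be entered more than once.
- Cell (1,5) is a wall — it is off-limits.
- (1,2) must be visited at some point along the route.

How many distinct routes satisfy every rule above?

12

A right/down-only route from (1,1) to (3,6) makes exactly 2 down-moves and 5 right-moves in some order.
With no other constraints that would be C(7,2) = 21 routes.
Split at (1,2) and multiply the segment counts (each segment already excludes blocked cells): (1,1)→(1,2): 1; (1,2)→(3,6): 12; product = 12.
That gives 12 routes.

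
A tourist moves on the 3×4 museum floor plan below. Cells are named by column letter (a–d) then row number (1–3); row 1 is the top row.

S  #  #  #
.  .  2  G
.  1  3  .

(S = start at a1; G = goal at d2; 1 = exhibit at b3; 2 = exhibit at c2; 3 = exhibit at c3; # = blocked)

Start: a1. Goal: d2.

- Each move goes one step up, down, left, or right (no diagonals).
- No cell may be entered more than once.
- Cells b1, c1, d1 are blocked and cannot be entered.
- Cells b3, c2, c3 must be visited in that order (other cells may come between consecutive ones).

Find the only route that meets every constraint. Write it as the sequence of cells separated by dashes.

a1 - a2 - a3 - b3 - b2 - c2 - c3 - d3 - d2

The waypoints must appear in the order b3, c2, c3, with no cell reused.
Route from a1: down 2 to a3, right 1 to b3, up 1 to b2, right 1 to c2, down 1 to c3, right 1 to d3, up 1 to d2 — 8 moves in all.
Check: order respected (1 at step 3, 2 at step 5, 3 at step 6).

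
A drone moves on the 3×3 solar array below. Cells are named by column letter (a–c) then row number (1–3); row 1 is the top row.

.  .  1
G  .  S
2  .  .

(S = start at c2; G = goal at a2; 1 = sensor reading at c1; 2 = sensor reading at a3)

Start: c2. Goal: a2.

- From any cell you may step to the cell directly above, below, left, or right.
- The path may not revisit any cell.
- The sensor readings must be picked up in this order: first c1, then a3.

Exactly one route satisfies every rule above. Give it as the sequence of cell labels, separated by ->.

c2 -> c1 -> b1 -> b2 -> b3 -> a3 -> a2

The waypoints must appear in the order c1, a3, with no cell reused.
Route from c2: up 1 to c1, left 1 to b1, down 2 to b3, left 1 to a3, up 1 to a2 — 6 moves in all.
Check: order respected (1 at step 1, 2 at step 5).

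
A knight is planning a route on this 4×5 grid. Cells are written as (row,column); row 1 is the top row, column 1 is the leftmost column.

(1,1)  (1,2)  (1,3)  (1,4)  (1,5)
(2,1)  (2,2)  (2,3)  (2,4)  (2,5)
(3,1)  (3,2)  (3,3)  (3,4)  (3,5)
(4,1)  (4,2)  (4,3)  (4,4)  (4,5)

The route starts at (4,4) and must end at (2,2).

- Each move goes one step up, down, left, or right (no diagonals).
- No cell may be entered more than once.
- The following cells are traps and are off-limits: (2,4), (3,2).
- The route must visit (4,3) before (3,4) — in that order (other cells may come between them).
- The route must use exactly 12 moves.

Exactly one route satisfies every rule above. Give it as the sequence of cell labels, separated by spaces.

The waypoints must appear in the order (4,3), (3,4), with no cell reused.
Route from (4,4): left to (4,3), up to (3,3), 2× right (reaching (3,5)), 2× up (reaching (1,5)), 4× left (reaching (1,1)), down to (2,1), right to (2,2) — 12 moves in all.
Check: order respected ((4,3) at step 1, (3,4) at step 3); 12 moves as required.

(4,4) (4,3) (3,3) (3,4) (3,5) (2,5) (1,5) (1,4) (1,3) (1,2) (1,1) (2,1) (2,2)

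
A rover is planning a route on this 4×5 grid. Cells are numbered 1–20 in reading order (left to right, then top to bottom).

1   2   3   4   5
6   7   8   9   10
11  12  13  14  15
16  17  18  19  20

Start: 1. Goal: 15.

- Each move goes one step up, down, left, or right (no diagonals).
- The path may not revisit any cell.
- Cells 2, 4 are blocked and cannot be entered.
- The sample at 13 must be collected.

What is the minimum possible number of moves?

Any route passes through 13 somewhere between 1 and 15. Summing Manhattan distances along the two legs (1 → 13 → 15) gives a lower bound of 4 + 2 = 6 moves.
A route of 6 moves achieves this: 1 → 6 → 11 → 12 → 13 → 14 → 15.
Since 6 matches the lower bound, it is optimal.

6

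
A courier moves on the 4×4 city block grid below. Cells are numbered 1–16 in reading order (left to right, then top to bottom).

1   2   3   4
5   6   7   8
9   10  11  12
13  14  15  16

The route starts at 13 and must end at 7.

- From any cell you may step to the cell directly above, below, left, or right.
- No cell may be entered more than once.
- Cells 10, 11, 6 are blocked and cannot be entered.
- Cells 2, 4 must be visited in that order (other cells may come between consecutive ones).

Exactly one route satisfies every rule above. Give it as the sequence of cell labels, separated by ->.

13 -> 9 -> 5 -> 1 -> 2 -> 3 -> 4 -> 8 -> 7

The waypoints must appear in the order 2, 4, with no cell reused.
Route from 13: up 3 to 1, right 3 to 4, down 1 to 8, left 1 to 7 — 8 moves in all.
Check: order respected (2 at step 4, 4 at step 6).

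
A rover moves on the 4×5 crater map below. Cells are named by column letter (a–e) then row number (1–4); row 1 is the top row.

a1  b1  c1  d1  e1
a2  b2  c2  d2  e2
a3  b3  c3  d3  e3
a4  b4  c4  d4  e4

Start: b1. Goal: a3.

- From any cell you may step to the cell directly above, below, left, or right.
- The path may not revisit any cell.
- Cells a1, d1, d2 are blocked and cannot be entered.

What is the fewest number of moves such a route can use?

3

The Manhattan distance from b1 to a3 is |1−3| + |2−1| = 3, so at least 3 moves are needed.
A route of 3 moves achieves this: b1 → b2 → b3 → a3.
Since 3 matches the lower bound, it is optimal.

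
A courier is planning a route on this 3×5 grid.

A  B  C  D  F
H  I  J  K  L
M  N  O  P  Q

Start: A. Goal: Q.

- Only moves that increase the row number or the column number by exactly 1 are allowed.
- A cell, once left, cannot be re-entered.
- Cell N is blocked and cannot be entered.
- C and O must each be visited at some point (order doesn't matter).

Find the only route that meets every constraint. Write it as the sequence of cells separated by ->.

Moves only go right or down, so the column and row indices never decrease.
Route from A: right 2 to C, down 2 to O, right 2 to Q — 6 moves in all.
Check: all required cells visited.

A -> B -> C -> J -> O -> P -> Q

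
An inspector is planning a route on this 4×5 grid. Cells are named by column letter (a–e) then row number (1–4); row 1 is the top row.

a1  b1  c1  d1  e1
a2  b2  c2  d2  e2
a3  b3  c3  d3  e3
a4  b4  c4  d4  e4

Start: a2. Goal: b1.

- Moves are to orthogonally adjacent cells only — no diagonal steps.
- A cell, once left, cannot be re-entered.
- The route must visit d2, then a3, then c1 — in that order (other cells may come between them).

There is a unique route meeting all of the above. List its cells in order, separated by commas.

The waypoints must appear in the order d2, a3, c1, with no cell reused.
Route from a2: right 3 to d2, down 1 to d3, left 3 to a3, down 1 to a4, right 4 to e4, up 3 to e1, left 3 to b1 — 18 moves in all.
Check: order respected (d2 at step 3, a3 at step 7, c1 at step 17).

a2, b2, c2, d2, d3, c3, b3, a3, a4, b4, c4, d4, e4, e3, e2, e1, d1, c1, b1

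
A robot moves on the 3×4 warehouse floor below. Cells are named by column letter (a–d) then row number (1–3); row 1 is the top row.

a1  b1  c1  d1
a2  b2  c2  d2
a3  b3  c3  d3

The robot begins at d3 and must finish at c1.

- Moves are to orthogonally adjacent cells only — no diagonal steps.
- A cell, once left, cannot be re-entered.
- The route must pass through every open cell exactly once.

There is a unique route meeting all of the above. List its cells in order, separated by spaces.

Need to visit all 12 open cells exactly once, starting at d3 and ending at c1.
Cell d1 has only two open neighbours (d2 and c1), so the path must pass straight through it: one of those is the cell it's entered from and the other is where it exits.
Route from d3: left 3 to a3, up 2 to a1, right 1 to b1, down 1 to b2, right 2 to d2, up 1 to d1, left 1 to c1 — 11 moves in all.
Check: all 12 open cells covered.

d3 c3 b3 a3 a2 a1 b1 b2 c2 d2 d1 c1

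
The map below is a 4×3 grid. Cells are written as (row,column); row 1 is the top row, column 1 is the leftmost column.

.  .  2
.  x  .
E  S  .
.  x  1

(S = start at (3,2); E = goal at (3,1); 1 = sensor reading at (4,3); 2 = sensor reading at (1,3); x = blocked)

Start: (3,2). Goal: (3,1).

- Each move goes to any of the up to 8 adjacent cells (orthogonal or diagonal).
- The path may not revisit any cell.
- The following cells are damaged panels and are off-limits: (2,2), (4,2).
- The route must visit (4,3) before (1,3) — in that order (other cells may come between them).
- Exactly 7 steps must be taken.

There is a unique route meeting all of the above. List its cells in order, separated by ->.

(3,2) -> (4,3) -> (3,3) -> (2,3) -> (1,3) -> (1,2) -> (2,1) -> (3,1)

The waypoints must appear in the order (4,3), (1,3), with no cell reused.
Route from (3,2): down-right to (4,3), 3× up (reaching (1,3)), left to (1,2), down-left to (2,1), down to (3,1) — 7 moves in all.
Check: order respected (1 at step 1, 2 at step 4); 7 moves as required.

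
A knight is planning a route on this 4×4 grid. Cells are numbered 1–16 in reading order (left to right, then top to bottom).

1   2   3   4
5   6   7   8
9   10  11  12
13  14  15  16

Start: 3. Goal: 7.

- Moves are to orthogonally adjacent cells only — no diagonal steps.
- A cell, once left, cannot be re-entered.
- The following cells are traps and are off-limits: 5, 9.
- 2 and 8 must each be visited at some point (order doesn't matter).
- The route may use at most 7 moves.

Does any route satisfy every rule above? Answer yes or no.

yes

One route that works: 3 → 2 → 6 → 10 → 11 → 12 → 8 → 7.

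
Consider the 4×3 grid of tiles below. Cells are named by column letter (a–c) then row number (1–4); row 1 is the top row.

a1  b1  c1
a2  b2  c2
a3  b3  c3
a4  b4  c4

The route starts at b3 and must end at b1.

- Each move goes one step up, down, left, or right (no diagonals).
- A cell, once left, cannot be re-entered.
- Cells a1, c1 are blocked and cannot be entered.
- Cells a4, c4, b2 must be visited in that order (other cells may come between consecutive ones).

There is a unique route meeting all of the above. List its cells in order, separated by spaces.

The waypoints must appear in the order a4, c4, b2, with no cell reused.
Route from b3: left 1 to a3, down 1 to a4, right 2 to c4, up 2 to c2, left 1 to b2, up 1 to b1 — 8 moves in all.
Check: order respected (a4 at step 2, c4 at step 4, b2 at step 7).

b3 a3 a4 b4 c4 c3 c2 b2 b1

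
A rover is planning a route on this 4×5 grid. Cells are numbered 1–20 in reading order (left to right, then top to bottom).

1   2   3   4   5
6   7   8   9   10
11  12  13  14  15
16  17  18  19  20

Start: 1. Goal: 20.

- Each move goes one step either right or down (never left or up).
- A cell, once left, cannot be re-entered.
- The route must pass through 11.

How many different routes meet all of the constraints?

A right/down-only route from 1 to 20 makes exactly 3 down-moves and 4 right-moves in some order.
With no other constraints that would be C(7,3) = 35 routes.
Split at 11 and multiply the segment counts: 1→11: 1; 11→20: 5; product = 5.
That gives 5 routes.

5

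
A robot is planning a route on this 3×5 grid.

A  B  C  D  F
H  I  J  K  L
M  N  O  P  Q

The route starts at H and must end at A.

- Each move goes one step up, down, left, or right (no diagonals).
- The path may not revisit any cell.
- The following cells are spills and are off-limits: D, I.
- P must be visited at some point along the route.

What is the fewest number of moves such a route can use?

Any route passes through P somewhere between H and A. Summing Manhattan distances along the two legs (H → P → A) gives a lower bound of 4 + 5 = 9 moves.
A route of 9 moves achieves this: H → M → N → O → P → K → J → C → B → A.
Since 9 matches the lower bound, it is optimal.

9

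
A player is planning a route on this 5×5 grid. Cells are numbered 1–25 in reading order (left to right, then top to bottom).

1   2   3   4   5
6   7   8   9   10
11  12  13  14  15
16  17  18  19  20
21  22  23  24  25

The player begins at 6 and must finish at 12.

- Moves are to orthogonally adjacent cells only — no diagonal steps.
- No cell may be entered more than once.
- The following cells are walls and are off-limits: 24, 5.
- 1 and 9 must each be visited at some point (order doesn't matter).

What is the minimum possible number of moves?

Any route passes through 1 and 9 in some order between 6 and 12. Summing Manhattan distances along each leg and taking the cheapest ordering (6 → 1 → 9 → 12) gives a lower bound of 1 + 4 + 3 = 8 moves.
A route of 8 moves achieves this: 6 → 1 → 2 → 7 → 8 → 9 → 14 → 13 → 12.
Since 8 matches the lower bound, it is optimal.

8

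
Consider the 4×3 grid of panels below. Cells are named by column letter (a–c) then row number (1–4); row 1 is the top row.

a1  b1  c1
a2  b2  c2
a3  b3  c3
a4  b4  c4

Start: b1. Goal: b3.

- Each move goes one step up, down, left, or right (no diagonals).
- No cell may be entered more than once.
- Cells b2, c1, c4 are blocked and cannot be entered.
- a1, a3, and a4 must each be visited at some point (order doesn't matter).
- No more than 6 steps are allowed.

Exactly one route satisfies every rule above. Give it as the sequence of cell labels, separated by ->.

Any route must reach a1, a3, and a4 and still end at b3 within 6 moves, so the order of the required stops is forced.
Route from b1: left 1 to a1, down 3 to a4, right 1 to b4, up 1 to b3 — 6 moves in all.
Check: all required cells visited; 6 ≤ 6 moves.

b1 -> a1 -> a2 -> a3 -> a4 -> b4 -> b3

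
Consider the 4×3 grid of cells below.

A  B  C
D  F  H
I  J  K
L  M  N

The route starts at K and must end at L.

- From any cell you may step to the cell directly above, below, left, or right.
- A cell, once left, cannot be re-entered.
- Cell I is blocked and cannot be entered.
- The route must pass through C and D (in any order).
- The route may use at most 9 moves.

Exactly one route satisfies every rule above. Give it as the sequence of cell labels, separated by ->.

The budget equals the shortest possible length, so every move has to be on a shortest route through the required cells.
Route from K: 2× up (reaching C), 2× left (reaching A), down to D, right to F, 2× down (reaching M), left to L — 9 moves in all.
Check: all required cells visited; 9 ≤ 9 moves.

K -> H -> C -> B -> A -> D -> F -> J -> M -> L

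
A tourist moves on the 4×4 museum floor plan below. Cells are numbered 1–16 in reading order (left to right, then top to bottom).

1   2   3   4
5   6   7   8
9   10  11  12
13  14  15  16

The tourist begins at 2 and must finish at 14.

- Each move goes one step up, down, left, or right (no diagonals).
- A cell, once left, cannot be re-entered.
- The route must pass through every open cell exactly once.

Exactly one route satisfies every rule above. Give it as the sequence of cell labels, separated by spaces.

2 1 5 6 7 3 4 8 12 16 15 11 10 9 13 14

Need to visit all 16 open cells exactly once, starting at 2 and ending at 14.
Cell 16 has only two open neighbours (12 and 15), so the path must pass straight through it: one of those is the cell it's entered from and the other is where it exits.
Route from 2: left to 1, down to 5, 2× right (reaching 7), up to 3, right to 4, 3× down (reaching 16), left to 15, up to 11, 2× left (reaching 9), down to 13, right to 14 — 15 moves in all.
Check: all 16 open cells covered.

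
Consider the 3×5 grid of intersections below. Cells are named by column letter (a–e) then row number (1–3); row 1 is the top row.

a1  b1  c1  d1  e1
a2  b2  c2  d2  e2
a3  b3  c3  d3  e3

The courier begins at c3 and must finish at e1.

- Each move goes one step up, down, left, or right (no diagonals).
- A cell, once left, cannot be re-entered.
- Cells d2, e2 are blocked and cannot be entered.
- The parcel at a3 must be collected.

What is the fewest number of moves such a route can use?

Any route passes through a3 somewhere between c3 and e1. Summing Manhattan distances along the two legs (c3 → a3 → e1) gives a lower bound of 2 + 6 = 8 moves.
A route of 8 moves achieves this: c3 → b3 → a3 → a2 → a1 → b1 → c1 → d1 → e1.
Since 8 matches the lower bound, it is optimal.

8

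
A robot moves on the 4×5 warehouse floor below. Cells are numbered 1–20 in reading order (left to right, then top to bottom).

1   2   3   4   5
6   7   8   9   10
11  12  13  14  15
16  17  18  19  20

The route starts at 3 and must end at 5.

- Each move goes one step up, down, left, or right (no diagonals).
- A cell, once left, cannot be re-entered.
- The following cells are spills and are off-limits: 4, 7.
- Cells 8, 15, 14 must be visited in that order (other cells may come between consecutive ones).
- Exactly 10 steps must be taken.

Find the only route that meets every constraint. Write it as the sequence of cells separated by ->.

3 -> 8 -> 13 -> 18 -> 19 -> 20 -> 15 -> 14 -> 9 -> 10 -> 5

The waypoints must appear in the order 8, 15, 14, with no cell reused.
Route from 3: 3× down (reaching 18), 2× right (reaching 20), up to 15, left to 14, up to 9, right to 10, up to 5 — 10 moves in all.
Check: order respected (8 at step 1, 15 at step 6, 14 at step 7); 10 moves as required.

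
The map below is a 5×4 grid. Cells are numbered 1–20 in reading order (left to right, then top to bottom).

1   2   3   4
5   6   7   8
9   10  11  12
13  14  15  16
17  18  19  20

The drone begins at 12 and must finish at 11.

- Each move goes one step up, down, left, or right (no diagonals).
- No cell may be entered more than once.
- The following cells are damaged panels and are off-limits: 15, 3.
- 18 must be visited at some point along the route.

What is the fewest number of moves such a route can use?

Any route passes through 18 somewhere between 12 and 11. Summing Manhattan distances along the two legs (12 → 18 → 11) gives a lower bound of 4 + 3 = 7 moves.
A route of 7 moves achieves this: 12 → 16 → 20 → 19 → 18 → 14 → 10 → 11.
Since 7 matches the lower bound, it is optimal.

7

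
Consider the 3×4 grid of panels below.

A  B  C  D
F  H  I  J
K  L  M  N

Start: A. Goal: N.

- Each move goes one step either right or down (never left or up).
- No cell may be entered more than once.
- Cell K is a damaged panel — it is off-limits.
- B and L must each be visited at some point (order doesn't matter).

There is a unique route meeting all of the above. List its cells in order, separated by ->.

A -> B -> H -> L -> M -> N

Moves only go right or down, so the column and row indices never decrease.
Route from A: right 1 to B, down 2 to L, right 2 to N — 5 moves in all.
Check: all required cells visited.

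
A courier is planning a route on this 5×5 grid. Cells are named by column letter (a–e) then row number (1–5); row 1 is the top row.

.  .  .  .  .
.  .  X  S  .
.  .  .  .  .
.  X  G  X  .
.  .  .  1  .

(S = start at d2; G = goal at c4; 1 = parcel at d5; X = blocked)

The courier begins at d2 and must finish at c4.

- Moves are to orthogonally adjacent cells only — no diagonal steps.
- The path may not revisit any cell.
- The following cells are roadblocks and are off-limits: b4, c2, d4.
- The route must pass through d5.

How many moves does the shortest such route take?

Any route passes through d5 somewhere between d2 and c4. Summing Manhattan distances along the two legs (d2 → d5 → c4) gives a lower bound of 3 + 2 = 5 moves.
That bound ignores the blocked cells. Measuring each leg by the fewest moves that actually steer around them (d2→d5: 5; d5→c4: 2) raises the lower bound to 7.
A route of 7 moves exists: d2 → d3 → e3 → e4 → e5 → d5 → c5 → c4.
Since 7 matches that lower bound, it is optimal.

7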